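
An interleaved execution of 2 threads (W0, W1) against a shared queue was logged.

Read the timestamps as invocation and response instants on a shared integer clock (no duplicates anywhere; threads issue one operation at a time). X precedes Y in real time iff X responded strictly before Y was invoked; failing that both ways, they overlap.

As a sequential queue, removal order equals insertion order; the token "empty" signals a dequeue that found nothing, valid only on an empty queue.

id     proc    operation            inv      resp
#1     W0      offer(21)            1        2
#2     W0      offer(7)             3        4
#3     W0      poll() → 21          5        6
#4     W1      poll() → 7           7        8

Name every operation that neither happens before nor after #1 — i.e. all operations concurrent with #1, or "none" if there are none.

none

#1 runs from 1 to 2; window-overlapping ops are concurrent
#2 [3,4]: after
#3 [5,6]: after
#4 [7,8]: after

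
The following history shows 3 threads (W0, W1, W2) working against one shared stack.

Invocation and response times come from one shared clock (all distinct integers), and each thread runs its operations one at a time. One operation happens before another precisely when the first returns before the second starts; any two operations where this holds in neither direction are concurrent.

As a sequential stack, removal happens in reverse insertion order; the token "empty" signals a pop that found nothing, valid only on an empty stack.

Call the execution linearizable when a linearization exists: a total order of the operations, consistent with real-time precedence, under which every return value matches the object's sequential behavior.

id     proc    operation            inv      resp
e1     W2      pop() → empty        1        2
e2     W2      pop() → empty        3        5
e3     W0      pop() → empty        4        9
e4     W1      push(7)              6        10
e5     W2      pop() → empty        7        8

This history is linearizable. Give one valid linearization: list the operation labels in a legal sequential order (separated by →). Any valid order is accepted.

after step 1 (e1 pop() → empty): stack <>
after step 2 (e2 pop() → empty): stack <>
after step 3 (e3 pop() → empty): stack <>
after step 4 (e5 pop() → empty): stack <>
after step 5 (e4 push(7)): stack <7>

e1 → e2 → e3 → e5 → e4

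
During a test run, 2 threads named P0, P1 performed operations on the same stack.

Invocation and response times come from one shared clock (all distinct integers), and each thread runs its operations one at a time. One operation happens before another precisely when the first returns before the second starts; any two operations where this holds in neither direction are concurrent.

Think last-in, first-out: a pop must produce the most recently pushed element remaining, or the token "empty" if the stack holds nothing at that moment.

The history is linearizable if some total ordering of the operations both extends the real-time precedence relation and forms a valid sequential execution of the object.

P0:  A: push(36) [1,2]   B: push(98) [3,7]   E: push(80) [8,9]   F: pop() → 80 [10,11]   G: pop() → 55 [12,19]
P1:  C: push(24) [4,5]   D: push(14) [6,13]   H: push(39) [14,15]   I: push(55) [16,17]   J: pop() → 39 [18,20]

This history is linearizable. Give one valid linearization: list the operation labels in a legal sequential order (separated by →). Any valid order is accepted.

step 1: A push(36) — stack <36>
step 2: B push(98) — stack <36,98>
step 3: C push(24) — stack <36,98,24>
step 4: D push(14) — stack <36,98,24,14>
step 5: E push(80) — stack <36,98,24,14,80>
step 6: F pop() → 80 — stack <36,98,24,14>
step 7: H push(39) — stack <36,98,24,14,39>
step 8: I push(55) — stack <36,98,24,14,39,55>
step 9: G pop() → 55 — stack <36,98,24,14,39>
step 10: J pop() → 39 — stack <36,98,24,14>

A → B → C → D → E → F → H → I → G → J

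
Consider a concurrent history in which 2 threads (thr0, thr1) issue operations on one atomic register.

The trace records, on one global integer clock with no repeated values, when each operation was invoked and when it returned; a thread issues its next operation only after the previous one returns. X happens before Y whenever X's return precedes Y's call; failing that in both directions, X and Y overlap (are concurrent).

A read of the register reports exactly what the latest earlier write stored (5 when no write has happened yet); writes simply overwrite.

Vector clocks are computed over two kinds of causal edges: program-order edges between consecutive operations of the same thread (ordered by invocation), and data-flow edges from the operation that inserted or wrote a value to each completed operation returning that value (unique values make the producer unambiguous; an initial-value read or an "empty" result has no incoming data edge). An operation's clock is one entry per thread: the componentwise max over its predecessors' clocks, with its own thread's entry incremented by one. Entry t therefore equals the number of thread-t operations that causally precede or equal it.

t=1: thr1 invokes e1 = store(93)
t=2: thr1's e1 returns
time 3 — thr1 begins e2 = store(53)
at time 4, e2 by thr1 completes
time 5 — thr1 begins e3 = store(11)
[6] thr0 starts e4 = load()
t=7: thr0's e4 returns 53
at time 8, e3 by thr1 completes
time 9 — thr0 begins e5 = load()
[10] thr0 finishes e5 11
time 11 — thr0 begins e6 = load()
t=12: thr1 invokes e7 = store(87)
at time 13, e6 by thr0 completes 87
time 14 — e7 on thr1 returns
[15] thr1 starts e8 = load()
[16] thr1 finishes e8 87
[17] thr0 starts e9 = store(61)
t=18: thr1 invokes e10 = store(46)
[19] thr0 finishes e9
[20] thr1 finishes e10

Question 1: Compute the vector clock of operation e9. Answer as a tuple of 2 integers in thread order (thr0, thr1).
(4, 4)

root op e1, invoked 1: fresh clock plus thr1's own tick → (0, 1)
VC(e2, invoked at 3): max of VC(e1)=(0, 1), then +1 on thread thr1 → (0, 2)
VC(e3, invoked at 5): max of VC(e2)=(0, 2), then +1 on thread thr1 → (0, 3)
VC(e4, invoked at 6): max of VC(e2)=(0, 2), then +1 on thread thr0 → (1, 2)
VC(e7, invoked at 12): max of VC(e3)=(0, 3), then +1 on thread thr1 → (0, 4)
VC(e8, invoked at 15): max of VC(e7)=(0, 4), then +1 on thread thr1 → (0, 5)
VC(e5, invoked at 9): max of VC(e3)=(0, 3), VC(e4)=(1, 2), then +1 on thread thr0 → (2, 3)
VC(e10, invoked at 18): max of VC(e8)=(0, 5), then +1 on thread thr1 → (0, 6)
VC(e6, invoked at 11): max of VC(e5)=(2, 3), VC(e7)=(0, 4), then +1 on thread thr0 → (3, 4)
VC(e9, invoked at 17): max of VC(e6)=(3, 4), then +1 on thread thr0 → (4, 4)
target: VC(e9) = (4, 4)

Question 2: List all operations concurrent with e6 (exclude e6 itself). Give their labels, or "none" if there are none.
e7

concurrent with e6 ([11,13]): every op whose interval crosses 11..13
e1 [1,2]: before
e2 [3,4]: before
e3 [5,8]: before
e4 [6,7]: before
e5 [9,10]: before
e7 [12,14]: concurrent
e8 [15,16]: after
e9 [17,19]: after
e10 [18,20]: after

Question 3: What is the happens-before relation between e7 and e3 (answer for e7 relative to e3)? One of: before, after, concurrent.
after

e7 spans [12,14], e3 spans [5,8]
resp(e3)=8 < inv(e7)=12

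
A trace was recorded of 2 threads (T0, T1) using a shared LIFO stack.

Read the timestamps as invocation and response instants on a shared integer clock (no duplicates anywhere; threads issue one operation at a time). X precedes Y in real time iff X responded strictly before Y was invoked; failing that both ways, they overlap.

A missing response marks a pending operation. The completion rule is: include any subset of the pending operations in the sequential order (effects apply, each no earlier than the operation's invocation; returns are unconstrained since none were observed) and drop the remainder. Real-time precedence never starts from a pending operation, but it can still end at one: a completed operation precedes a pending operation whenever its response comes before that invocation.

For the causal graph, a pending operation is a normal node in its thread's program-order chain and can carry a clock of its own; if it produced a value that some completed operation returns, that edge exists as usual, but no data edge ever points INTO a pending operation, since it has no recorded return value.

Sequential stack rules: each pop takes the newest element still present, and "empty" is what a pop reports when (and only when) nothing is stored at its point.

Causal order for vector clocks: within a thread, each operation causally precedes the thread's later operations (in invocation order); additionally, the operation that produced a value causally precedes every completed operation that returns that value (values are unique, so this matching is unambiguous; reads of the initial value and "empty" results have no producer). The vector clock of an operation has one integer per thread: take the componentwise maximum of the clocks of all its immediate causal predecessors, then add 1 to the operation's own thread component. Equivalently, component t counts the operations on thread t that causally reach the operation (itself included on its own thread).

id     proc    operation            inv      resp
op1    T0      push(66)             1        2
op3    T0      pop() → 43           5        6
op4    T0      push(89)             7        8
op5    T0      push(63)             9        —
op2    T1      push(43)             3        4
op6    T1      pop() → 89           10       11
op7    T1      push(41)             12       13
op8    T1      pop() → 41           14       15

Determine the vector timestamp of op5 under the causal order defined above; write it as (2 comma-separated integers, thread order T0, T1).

(4, 1)

op2 (invocation 3): nothing precedes it; T1's component alone gives (0, 1)
op1 (invocation 1): nothing precedes it; T0's component alone gives (1, 0)
VC(op3, invoked at 5): max of VC(op1)=(1, 0), VC(op2)=(0, 1), then +1 on thread T0 → (2, 1)
VC(op4, invoked at 7): max of VC(op3)=(2, 1), then +1 on thread T0 → (3, 1)
VC(op6, invoked at 10): max of VC(op2)=(0, 1), VC(op4)=(3, 1), then +1 on thread T1 → (3, 2)
VC(op5, invoked at 9): max of VC(op4)=(3, 1), then +1 on thread T0 → (4, 1)
VC(op7, invoked at 12): max of VC(op6)=(3, 2), then +1 on thread T1 → (3, 3)
VC(op8, invoked at 14): max of VC(op7)=(3, 3), then +1 on thread T1 → (3, 4)
target: VC(op5) = (4, 1)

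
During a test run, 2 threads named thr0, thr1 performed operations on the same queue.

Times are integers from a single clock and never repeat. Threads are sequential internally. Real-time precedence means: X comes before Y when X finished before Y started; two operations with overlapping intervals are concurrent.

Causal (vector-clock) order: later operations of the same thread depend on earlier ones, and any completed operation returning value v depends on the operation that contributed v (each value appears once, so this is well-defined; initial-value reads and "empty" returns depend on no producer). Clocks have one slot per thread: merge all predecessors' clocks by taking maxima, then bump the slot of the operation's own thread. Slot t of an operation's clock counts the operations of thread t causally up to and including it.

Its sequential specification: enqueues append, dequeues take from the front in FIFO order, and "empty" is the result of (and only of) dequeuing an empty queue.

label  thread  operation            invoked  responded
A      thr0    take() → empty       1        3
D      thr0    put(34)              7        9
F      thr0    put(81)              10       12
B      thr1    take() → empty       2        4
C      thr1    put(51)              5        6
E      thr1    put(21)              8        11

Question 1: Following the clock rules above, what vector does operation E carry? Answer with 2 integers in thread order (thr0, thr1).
Answer: (0, 3)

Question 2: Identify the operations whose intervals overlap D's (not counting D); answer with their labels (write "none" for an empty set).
Answer: E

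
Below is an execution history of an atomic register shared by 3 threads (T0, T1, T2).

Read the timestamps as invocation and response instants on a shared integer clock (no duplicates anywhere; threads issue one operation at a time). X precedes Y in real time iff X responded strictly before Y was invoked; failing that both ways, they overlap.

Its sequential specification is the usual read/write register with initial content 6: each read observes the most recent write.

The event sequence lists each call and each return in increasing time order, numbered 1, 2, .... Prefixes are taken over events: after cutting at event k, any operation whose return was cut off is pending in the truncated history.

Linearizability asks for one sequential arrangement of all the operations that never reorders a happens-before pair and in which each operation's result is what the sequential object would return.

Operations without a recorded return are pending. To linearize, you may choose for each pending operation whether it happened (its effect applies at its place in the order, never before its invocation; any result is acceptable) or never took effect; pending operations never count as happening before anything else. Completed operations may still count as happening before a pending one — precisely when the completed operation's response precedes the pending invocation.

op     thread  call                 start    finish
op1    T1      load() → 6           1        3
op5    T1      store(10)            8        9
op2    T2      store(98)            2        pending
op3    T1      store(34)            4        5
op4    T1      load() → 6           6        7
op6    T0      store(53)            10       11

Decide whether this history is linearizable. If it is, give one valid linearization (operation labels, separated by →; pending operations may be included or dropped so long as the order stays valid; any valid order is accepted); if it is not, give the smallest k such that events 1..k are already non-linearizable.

the violation lands at event 7, op4's response at time 7: events 1..6 linearize, events 1..7 do not
a single order respects real time; the 3 completed atomic register operations fail replay along it
no escape via the 1 pending operation (op2): every completion choice fails
sample order op1, op3, op4 (pending dropped) stalls at step 3 — op4 load() → 6 has no legal effect

not linearizable — minimal violating prefix: 7 events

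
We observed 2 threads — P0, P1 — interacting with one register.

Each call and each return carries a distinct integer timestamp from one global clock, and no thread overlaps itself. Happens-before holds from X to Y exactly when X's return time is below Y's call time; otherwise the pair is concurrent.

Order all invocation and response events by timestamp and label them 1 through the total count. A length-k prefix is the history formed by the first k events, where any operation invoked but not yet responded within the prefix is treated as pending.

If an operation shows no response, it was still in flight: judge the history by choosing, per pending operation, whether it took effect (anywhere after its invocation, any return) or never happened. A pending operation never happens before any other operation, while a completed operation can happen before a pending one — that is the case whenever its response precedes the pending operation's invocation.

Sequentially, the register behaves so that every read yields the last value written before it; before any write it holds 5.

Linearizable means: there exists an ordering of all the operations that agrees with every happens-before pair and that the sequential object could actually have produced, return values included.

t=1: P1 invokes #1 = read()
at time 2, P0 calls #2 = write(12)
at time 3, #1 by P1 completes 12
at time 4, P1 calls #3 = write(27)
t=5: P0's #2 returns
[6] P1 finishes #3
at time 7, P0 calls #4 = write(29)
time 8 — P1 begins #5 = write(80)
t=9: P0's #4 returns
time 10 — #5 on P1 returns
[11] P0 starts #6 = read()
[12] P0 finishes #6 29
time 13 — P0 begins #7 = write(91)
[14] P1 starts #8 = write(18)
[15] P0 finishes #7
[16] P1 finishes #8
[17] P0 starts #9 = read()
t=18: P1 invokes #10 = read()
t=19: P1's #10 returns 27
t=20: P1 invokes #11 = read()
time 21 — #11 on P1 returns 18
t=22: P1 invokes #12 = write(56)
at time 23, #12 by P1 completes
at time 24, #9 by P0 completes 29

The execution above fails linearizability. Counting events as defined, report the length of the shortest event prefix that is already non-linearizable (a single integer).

19

events 1..18 are still linearizable — one witness is #2, #1, #3, #5, #4, #6, #7, #8:
step 1: #2 write(12) — value 12
step 2: #1 read() → 12 — value 12
step 3: #3 write(27) — value 27
step 4: #5 write(80) — value 80
step 5: #4 write(29) — value 29
step 6: #6 read() → 29 — value 29
step 7: #7 write(91) — value 91
step 8: #8 write(18) — value 18
adding event 19 (#10 responds at 19) leaves no legal real-time order
including or dropping the 1 pending operation (#9) in any combination fails
e.g. #1, #2, #3, #4, #5, #6, #7, #8, #10 (pending dropped): illegal at step 1, since #1 read() → 12 cannot apply there
e.g. #1, #2, #3, #4, #5, #6, #8, #7, #10 (pending dropped): illegal at step 1, since #1 read() → 12 cannot apply there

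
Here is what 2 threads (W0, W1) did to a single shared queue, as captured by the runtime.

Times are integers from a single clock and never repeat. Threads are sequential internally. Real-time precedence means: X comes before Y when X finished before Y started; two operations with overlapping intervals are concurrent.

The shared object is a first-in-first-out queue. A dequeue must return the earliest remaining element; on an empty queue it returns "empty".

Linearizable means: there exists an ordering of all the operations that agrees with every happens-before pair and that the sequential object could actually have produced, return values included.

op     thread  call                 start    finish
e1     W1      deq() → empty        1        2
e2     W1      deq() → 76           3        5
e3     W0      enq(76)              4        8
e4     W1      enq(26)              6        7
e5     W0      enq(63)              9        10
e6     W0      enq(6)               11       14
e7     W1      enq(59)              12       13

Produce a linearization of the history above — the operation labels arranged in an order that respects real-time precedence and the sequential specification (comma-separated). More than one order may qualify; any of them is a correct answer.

e1, e3, e2, e4, e5, e6, e7

after step 1 (e1 deq() → empty): queue <>
after step 2 (e3 enq(76)): queue <76>
after step 3 (e2 deq() → 76): queue <>
after step 4 (e4 enq(26)): queue <26>
after step 5 (e5 enq(63)): queue <26,63>
after step 6 (e6 enq(6)): queue <26,63,6>
after step 7 (e7 enq(59)): queue <26,63,6,59>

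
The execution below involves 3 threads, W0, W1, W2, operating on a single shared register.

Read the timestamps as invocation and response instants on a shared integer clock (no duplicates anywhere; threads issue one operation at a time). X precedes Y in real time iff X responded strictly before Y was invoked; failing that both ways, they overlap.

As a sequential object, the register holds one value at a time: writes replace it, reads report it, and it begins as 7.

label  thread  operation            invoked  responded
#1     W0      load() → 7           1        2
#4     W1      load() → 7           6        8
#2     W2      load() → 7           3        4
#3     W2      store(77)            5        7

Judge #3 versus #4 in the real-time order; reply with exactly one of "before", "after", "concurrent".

#3 spans [5,7], #4 spans [6,8]
the intervals overlap in both directions

concurrent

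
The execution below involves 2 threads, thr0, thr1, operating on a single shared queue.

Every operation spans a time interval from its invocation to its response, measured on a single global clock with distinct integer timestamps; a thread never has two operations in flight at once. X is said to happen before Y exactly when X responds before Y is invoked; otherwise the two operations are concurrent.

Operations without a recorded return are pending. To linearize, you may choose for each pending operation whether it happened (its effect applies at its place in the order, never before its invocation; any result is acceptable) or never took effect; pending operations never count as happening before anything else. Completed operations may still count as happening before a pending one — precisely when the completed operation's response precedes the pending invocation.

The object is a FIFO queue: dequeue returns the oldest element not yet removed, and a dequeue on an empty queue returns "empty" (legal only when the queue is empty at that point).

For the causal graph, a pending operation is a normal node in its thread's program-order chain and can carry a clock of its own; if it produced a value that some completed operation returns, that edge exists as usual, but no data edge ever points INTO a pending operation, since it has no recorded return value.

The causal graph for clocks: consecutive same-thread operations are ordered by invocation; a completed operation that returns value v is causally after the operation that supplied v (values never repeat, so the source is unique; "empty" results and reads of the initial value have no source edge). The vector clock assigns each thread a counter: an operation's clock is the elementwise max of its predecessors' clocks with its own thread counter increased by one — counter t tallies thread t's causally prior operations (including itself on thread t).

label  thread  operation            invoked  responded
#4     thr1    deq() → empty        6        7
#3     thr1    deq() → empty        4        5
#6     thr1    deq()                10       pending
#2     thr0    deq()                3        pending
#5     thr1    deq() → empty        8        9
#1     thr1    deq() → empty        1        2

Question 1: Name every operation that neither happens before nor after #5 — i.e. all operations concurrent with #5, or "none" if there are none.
#5 spans [8,9]; an op avoiding the whole window 8..9 is ordered, any other is concurrent
#1 [1,2]: before
#2 [3,…): concurrent
#3 [4,5]: before
#4 [6,7]: before
#6 [10,…): after

#2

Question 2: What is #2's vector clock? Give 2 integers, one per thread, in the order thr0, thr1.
VC(#1, invoked at 1): no causal predecessors; +1 on thr1 → (0, 1)
VC(#2, invoked at 3): no causal predecessors; +1 on thr0 → (1, 0)
invoked at 4, #3 merges VC(#1)=(0, 1) and bumps thr1's slot → (0, 2)
invoked at 6, #4 merges VC(#3)=(0, 2) and bumps thr1's slot → (0, 3)
invoked at 8, #5 merges VC(#4)=(0, 3) and bumps thr1's slot → (0, 4)
invoked at 10, #6 merges VC(#5)=(0, 4) and bumps thr1's slot → (0, 5)
target: VC(#2) = (1, 0)

(1, 0)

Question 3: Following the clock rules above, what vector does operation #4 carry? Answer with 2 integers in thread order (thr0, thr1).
invoked at 1, #1 has no predecessors; its own thr1 bump gives (0, 1)
invoked at 3, #2 has no predecessors; its own thr0 bump gives (1, 0)
#3, invoked 4, takes VC(#1)=(0, 1) under max, adds 1 for thr1 → (0, 2)
#4, invoked 6, takes VC(#3)=(0, 2) under max, adds 1 for thr1 → (0, 3)
#5, invoked 8, takes VC(#4)=(0, 3) under max, adds 1 for thr1 → (0, 4)
#6, invoked 10, takes VC(#5)=(0, 4) under max, adds 1 for thr1 → (0, 5)
target: VC(#4) = (0, 3)

(0, 3)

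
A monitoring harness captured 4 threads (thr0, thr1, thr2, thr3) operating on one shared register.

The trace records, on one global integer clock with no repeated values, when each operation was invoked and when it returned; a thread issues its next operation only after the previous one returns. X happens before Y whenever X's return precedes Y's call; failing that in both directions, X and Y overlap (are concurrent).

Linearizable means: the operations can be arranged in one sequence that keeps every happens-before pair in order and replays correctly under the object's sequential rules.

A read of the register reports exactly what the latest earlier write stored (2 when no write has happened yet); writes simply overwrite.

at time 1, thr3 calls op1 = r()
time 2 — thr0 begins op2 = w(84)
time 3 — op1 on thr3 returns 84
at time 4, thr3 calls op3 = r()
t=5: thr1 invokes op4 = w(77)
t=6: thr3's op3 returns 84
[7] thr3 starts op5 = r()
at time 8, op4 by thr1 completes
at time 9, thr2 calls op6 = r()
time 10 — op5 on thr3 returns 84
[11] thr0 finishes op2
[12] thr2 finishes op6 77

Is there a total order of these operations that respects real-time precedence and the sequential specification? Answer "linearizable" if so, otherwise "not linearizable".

a witness: op2, op1, op3, op5, op4, op6
after step 1 (op2 w(84)): value 84
after step 2 (op1 r() → 84): value 84
after step 3 (op3 r() → 84): value 84
after step 4 (op5 r() → 84): value 84
after step 5 (op4 w(77)): value 77
after step 6 (op6 r() → 77): value 77

linearizable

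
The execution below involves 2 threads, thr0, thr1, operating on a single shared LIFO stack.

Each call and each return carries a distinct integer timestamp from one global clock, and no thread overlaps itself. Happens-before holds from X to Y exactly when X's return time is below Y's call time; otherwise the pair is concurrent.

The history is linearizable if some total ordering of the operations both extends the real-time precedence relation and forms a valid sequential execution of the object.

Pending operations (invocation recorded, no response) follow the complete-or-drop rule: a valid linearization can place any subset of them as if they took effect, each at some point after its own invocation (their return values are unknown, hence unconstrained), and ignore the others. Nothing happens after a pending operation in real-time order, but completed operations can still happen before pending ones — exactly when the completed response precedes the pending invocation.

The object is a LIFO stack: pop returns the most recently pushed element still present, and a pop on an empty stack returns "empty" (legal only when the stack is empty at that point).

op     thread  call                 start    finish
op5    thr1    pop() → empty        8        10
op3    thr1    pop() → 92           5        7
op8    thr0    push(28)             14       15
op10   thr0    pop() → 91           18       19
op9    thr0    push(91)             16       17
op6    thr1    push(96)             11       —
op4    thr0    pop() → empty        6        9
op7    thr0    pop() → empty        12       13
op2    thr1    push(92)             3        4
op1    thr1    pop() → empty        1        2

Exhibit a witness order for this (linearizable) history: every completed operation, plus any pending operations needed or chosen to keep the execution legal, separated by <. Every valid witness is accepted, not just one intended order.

after step 1 (op1 pop() → empty): stack <>
after step 2 (op2 push(92)): stack <92>
after step 3 (op3 pop() → 92): stack <>
after step 4 (op4 pop() → empty): stack <>
after step 5 (op5 pop() → empty): stack <>
after step 6 (op7 pop() → empty): stack <>
after step 7 (op6 push(96) (pending, included)): stack <96>
after step 8 (op8 push(28)): stack <96,28>
after step 9 (op9 push(91)): stack <96,28,91>
after step 10 (op10 pop() → 91): stack <96,28>

op1 < op2 < op3 < op4 < op5 < op7 < op6 < op8 < op9 < op10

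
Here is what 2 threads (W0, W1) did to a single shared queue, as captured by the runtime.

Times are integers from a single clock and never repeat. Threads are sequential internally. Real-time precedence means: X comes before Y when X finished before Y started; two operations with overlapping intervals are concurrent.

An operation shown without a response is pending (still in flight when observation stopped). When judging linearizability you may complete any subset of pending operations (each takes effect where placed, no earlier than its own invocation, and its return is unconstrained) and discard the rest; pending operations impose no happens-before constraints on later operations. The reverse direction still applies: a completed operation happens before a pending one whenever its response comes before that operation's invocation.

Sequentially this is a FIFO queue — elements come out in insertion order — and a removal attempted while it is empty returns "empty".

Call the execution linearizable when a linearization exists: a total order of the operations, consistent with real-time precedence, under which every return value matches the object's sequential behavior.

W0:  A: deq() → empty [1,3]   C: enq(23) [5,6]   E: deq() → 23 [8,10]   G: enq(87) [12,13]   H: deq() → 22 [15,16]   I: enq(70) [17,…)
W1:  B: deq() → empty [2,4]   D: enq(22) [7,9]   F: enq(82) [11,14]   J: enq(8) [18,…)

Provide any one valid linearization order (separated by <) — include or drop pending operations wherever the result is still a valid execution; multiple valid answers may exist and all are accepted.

A < B < C < D < E < F < G < H

after step 1 (A deq() → empty): queue <>
after step 2 (B deq() → empty): queue <>
after step 3 (C enq(23)): queue <23>
after step 4 (D enq(22)): queue <23,22>
after step 5 (E deq() → 23): queue <22>
after step 6 (F enq(82)): queue <22,82>
after step 7 (G enq(87)): queue <22,82,87>
after step 8 (H deq() → 22): queue <82,87>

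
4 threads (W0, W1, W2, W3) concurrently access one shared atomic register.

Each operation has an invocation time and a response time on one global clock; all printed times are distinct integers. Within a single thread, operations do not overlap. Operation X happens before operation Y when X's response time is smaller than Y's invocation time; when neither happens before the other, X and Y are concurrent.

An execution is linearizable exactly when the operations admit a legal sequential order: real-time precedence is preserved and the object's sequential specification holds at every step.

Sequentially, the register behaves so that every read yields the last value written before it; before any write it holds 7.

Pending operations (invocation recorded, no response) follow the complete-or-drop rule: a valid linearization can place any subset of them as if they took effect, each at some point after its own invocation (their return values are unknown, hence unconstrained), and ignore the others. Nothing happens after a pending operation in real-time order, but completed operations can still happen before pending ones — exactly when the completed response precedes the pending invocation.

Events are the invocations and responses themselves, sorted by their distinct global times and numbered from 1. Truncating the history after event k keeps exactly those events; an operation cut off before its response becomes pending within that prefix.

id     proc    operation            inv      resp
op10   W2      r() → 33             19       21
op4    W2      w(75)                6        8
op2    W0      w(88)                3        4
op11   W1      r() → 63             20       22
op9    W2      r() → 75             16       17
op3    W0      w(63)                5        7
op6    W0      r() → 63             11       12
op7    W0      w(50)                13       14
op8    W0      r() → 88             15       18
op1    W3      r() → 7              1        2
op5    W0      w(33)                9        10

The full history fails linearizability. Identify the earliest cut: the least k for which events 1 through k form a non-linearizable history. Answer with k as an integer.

one valid order for events 1..11 is op1, op2, op3, op4, op5:
after step 1 (op1 r() → 7): value 7
after step 2 (op2 w(88)): value 88
after step 3 (op3 w(63)): value 63
after step 4 (op4 w(75)): value 75
after step 5 (op5 w(33)): value 33
adding event 12 (op6 responds at 12) leaves no legal real-time order
for example op1, op2, op3, op4, op5, op6 fails at step 6: op6 r() → 63 is not legal there
for example op1, op2, op4, op3, op5, op6 fails at step 6: op6 r() → 63 is not legal there

12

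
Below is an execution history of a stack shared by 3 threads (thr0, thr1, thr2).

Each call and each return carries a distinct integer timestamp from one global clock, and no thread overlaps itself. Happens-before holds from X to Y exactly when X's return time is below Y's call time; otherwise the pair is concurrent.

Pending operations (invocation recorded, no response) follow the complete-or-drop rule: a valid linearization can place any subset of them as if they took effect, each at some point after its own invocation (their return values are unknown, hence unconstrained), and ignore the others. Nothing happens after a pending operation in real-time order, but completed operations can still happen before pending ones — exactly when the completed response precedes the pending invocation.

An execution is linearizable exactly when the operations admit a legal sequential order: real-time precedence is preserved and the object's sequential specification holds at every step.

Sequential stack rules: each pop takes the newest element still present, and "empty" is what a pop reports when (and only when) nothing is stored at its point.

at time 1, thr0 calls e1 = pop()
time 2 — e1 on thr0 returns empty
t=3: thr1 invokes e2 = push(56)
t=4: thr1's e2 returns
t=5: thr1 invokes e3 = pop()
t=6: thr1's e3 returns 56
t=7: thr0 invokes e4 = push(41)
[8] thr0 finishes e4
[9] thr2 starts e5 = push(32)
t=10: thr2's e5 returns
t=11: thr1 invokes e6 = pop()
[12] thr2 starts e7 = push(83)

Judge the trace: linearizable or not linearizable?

linearizable

a witness: e1, e2, e3, e4, e5
1. e1 pop() → empty, leaving stack <>
2. e2 push(56), leaving stack <56>
3. e3 pop() → 56, leaving stack <>
4. e4 push(41), leaving stack <41>
5. e5 push(32), leaving stack <41,32>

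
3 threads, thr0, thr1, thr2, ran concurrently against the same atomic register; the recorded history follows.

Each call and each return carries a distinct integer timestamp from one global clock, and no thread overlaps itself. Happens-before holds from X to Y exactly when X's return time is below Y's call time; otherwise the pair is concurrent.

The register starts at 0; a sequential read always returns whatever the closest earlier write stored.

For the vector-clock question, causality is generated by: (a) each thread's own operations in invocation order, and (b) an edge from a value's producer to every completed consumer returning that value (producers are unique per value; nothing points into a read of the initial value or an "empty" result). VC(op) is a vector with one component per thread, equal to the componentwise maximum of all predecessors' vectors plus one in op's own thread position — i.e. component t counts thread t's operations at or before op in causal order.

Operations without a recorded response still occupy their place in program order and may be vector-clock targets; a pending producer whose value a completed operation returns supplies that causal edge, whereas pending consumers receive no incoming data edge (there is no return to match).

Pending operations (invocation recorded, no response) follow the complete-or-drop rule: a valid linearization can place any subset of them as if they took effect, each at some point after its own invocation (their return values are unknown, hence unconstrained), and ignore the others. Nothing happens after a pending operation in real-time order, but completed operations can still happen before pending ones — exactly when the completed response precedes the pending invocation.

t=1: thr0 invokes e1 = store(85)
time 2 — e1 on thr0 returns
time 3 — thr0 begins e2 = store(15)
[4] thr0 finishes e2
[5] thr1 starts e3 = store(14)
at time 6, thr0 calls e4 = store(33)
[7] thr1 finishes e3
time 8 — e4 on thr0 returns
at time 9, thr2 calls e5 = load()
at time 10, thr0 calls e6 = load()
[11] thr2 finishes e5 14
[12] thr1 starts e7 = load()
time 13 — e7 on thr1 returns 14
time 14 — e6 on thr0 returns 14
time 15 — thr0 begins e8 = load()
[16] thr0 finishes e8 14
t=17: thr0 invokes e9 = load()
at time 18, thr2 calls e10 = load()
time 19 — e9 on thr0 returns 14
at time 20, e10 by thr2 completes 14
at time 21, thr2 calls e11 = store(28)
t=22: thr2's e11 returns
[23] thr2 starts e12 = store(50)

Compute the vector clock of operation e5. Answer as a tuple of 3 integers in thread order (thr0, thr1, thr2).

no predecessors for e3 (invoked 5): thr1 increments from zero → (0, 1, 0)
no predecessors for e1 (invoked 1): thr0 increments from zero → (1, 0, 0)
from VC(e3)=(0, 1, 0), e5 (invoked 9) maxes components and bumps thr2 → (0, 1, 1)
from VC(e3)=(0, 1, 0), e7 (invoked 12) maxes components and bumps thr1 → (0, 2, 0)
from VC(e1)=(1, 0, 0), e2 (invoked 3) maxes components and bumps thr0 → (2, 0, 0)
from VC(e3)=(0, 1, 0), VC(e5)=(0, 1, 1), e10 (invoked 18) maxes components and bumps thr2 → (0, 1, 2)
from VC(e2)=(2, 0, 0), e4 (invoked 6) maxes components and bumps thr0 → (3, 0, 0)
from VC(e10)=(0, 1, 2), e11 (invoked 21) maxes components and bumps thr2 → (0, 1, 3)
from VC(e11)=(0, 1, 3), e12 (invoked 23) maxes components and bumps thr2 → (0, 1, 4)
from VC(e3)=(0, 1, 0), VC(e4)=(3, 0, 0), e6 (invoked 10) maxes components and bumps thr0 → (4, 1, 0)
from VC(e3)=(0, 1, 0), VC(e6)=(4, 1, 0), e8 (invoked 15) maxes components and bumps thr0 → (5, 1, 0)
from VC(e3)=(0, 1, 0), VC(e8)=(5, 1, 0), e9 (invoked 17) maxes components and bumps thr0 → (6, 1, 0)
target: VC(e5) = (0, 1, 1)

(0, 1, 1)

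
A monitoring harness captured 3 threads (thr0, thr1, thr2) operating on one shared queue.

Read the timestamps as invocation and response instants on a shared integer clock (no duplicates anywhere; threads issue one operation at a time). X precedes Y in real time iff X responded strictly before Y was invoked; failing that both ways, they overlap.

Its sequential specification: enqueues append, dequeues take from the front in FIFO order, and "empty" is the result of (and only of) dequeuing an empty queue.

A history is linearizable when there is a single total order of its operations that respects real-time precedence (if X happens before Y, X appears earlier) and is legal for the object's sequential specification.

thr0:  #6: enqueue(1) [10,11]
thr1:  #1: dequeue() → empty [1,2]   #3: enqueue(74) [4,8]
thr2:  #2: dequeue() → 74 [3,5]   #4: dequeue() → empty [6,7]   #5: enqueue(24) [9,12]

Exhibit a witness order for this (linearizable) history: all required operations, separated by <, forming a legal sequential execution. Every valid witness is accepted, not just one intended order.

1. #1 dequeue() → empty, leaving queue <>
2. #3 enqueue(74), leaving queue <74>
3. #2 dequeue() → 74, leaving queue <>
4. #4 dequeue() → empty, leaving queue <>
5. #5 enqueue(24), leaving queue <24>
6. #6 enqueue(1), leaving queue <24,1>

#1 < #3 < #2 < #4 < #5 < #6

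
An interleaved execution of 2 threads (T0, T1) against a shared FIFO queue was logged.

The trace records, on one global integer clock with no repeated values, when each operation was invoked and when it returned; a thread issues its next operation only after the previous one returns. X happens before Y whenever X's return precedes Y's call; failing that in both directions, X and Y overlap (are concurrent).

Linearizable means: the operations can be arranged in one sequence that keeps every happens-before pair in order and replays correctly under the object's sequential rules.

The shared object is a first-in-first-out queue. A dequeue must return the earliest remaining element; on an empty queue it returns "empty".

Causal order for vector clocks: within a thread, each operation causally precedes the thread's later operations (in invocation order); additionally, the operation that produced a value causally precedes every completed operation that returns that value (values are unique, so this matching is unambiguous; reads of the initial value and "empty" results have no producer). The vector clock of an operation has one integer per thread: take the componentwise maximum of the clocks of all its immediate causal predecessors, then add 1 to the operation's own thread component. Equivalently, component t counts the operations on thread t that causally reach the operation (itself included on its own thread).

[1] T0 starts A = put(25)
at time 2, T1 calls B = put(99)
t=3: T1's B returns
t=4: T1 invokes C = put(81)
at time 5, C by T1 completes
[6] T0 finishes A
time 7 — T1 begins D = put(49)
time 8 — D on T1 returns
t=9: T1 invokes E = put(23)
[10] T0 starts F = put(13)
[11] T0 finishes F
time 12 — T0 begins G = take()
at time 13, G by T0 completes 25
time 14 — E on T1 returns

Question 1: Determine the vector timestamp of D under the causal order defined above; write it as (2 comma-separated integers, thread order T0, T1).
(0, 3)

invoked at 2, B has no predecessors; its own T1 bump gives (0, 1)
invoked at 1, A has no predecessors; its own T0 bump gives (1, 0)
invoked at 4, C merges VC(B)=(0, 1) and bumps T1's slot → (0, 2)
invoked at 10, F merges VC(A)=(1, 0) and bumps T0's slot → (2, 0)
invoked at 7, D merges VC(C)=(0, 2) and bumps T1's slot → (0, 3)
invoked at 12, G merges VC(A)=(1, 0), VC(F)=(2, 0) and bumps T0's slot → (3, 0)
invoked at 9, E merges VC(D)=(0, 3) and bumps T1's slot → (0, 4)
target: VC(D) = (0, 3)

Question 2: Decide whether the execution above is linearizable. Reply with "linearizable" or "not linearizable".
linearizable

witness order: A, B, C, D, E, F, G
step 1: A put(25) — queue <25>
step 2: B put(99) — queue <25,99>
step 3: C put(81) — queue <25,99,81>
step 4: D put(49) — queue <25,99,81,49>
step 5: E put(23) — queue <25,99,81,49,23>
step 6: F put(13) — queue <25,99,81,49,23,13>
step 7: G take() → 25 — queue <99,81,49,23,13>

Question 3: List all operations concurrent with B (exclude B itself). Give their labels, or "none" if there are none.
A

B runs from 2 to 3; window-overlapping ops are concurrent
A [1,6]: concurrent
C [4,5]: after
D [7,8]: after
E [9,14]: after
F [10,11]: after
G [12,13]: after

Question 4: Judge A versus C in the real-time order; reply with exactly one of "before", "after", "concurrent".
concurrent

A spans [1,6], C spans [4,5]
the intervals overlap in both directions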